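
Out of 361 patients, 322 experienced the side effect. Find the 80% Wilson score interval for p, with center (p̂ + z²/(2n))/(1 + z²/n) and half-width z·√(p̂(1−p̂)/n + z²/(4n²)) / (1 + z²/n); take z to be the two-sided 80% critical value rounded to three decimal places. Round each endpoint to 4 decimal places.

(0.8692, 0.9112)

Here p̂ = 322/361 = 0.89197 and z = 1.282 (z² = 1.643524).
Denominator 1 + z²/n = 1 + 1.643524/361 = 1.004553.
Center = (0.89197 + 0.002276)/1.004553 = 0.89019.
Radicand: p̂(1−p̂)/n + z²/(4n²) = 0.000266931 + 0.000003153 = 0.000270084.
Half-width = z·√(radicand)/denom = 1.282·0.016434/1.004553 = 0.02097.
So the interval runs from 0.8692 to 0.9112.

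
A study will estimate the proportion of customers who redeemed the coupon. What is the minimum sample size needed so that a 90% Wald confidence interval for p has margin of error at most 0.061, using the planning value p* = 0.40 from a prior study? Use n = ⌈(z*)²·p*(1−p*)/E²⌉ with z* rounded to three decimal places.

The 90% critical value is z* = 1.645.
p*(1−p*) = 0.40·0.60 = 0.2400.
(z*)²·p*(1−p*)/E² = 2.706025·0.2400/0.003721 = 174.535.
⌈174.535⌉ = 175.

n = 175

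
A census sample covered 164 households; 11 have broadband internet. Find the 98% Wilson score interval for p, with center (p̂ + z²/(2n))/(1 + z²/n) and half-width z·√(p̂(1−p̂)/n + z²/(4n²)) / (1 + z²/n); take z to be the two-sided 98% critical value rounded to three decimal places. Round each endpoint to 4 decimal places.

Here p̂ = 11/164 = 0.06707 and z = 2.326 (z² = 5.410276).
Denominator 1 + z²/n = 1 + 5.410276/164 = 1.032989.
Center = (0.06707 + 0.016495)/1.032989 = 0.08090.
Radicand: p̂(1−p̂)/n + z²/(4n²) = 0.000381551 + 0.000050289 = 0.000431840.
Half-width = z·√(radicand)/denom = 2.326·0.020781/1.032989 = 0.04679.
Interval: 0.08090 ± 0.04679 → (0.0341, 0.1277).

(0.0341, 0.1277)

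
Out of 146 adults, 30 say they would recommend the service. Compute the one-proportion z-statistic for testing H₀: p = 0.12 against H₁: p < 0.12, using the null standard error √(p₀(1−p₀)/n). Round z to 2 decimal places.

With x = 30 successes in n = 146, p̂ = 0.20548.
Null standard error: √(0.12·0.88/146) = √0.000723288 = 0.026894.
Test statistic: z = 0.08548/0.026894 = 3.18.

z = 3.18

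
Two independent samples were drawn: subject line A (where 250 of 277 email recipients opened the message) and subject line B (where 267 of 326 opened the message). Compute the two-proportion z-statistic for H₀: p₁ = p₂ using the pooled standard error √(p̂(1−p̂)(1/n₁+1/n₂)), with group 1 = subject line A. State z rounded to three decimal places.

z = 2.922

p̂₁ = 250/277 = 0.90253, p̂₂ = 267/326 = 0.81902.
Pooled p̂ = (250+267)/(277+326) = 517/603 = 0.85738.
SE = √[p̂(1−p̂)(1/n₁+1/n₂)] = √[0.85738·0.14262·(1/277+1/326)] ≈ 0.028575.
z = (p̂₁ − p̂₂)/SE = (0.90253 − 0.81902)/0.028575 = 0.08351/0.028575 = 2.922.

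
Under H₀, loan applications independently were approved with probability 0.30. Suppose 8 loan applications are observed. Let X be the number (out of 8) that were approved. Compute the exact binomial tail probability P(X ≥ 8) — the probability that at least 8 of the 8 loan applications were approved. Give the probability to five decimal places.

X ~ Binomial(n=8, p=0.30).
P(X ≥ 8) = C(8,8)·0.30^8·0.70^0.
= 0.000066 = 0.00007.

P = 0.00007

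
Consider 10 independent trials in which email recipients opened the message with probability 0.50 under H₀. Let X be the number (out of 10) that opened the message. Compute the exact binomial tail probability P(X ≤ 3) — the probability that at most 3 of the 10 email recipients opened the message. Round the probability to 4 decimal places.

X ~ Binomial(n=10, p=0.50).
P(X ≤ 3) = C(10,0)·0.50^0·0.50^10 + C(10,1)·0.50^1·0.50^9 + C(10,2)·0.50^2·0.50^8 + C(10,3)·0.50^3·0.50^7.
= 0.000977 + 0.009766 + 0.043945 + 0.117188 = 0.1719.

P = 0.1719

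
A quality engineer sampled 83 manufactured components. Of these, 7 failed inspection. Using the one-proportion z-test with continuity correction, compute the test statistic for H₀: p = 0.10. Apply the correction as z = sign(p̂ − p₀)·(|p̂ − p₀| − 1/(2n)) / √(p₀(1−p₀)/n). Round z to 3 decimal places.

z = -0.293

With x = 7 successes in n = 83, p̂ = 0.08434. p̂ − p₀ = -0.015663.
Continuity correction 1/(2n) = 1/166 = 0.006024.
Corrected numerator: |-0.015663| − 0.006024 = 0.009639.
Null standard error: √(0.10·0.90/83) = √0.001084337 = 0.032929.
z = (−)0.009639/0.032929 = -0.293.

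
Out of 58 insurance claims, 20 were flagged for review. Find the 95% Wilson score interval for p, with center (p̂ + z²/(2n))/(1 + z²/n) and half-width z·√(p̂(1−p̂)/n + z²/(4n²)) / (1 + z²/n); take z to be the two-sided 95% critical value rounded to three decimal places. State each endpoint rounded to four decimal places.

Here p̂ = 20/58 = 0.34483 and z = 1.960 (z² = 3.841600).
1 + z²/n = 1.066234.
Center = (0.34483 + 0.033117)/1.066234 = 0.35447.
Radicand: p̂(1−p̂)/n + z²/(4n²) = 0.003895199 + 0.000285493 = 0.004180692.
Half-width = 1.960·√0.004180692/1.066234 = 0.11886.
CI: 0.35447 ± 0.11886 = (0.2356, 0.4733).

(0.2356, 0.4733)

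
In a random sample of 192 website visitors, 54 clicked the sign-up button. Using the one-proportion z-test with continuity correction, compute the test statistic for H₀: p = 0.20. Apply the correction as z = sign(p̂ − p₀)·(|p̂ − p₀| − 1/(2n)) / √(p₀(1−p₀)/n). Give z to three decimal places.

p̂ = 54/192 = 0.28125. p̂ − p₀ = 0.081250.
Continuity correction 1/(2n) = 1/384 = 0.002604.
Corrected numerator: |0.081250| − 0.002604 = 0.078646.
SE₀ = √(0.20·0.80/192) = 0.028868.
z = +0.078646/0.028868 = 2.724.

z = 2.724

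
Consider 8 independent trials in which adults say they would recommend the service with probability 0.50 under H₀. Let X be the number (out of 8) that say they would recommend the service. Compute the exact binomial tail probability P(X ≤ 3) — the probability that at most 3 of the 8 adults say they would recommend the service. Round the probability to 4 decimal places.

P = 0.3633

X is binomial with n = 8 and p = 0.50.
P(X ≤ 3) = C(8,0)·0.50^0·0.50^8 + C(8,1)·0.50^1·0.50^7 + C(8,2)·0.50^2·0.50^6 + C(8,3)·0.50^3·0.50^5.
= 0.003906 + 0.031250 + 0.109375 + 0.218750 = 0.3633.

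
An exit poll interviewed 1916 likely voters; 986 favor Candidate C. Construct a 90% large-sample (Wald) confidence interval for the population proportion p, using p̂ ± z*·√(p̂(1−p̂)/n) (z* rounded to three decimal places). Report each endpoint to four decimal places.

p̂ = 986/1916 = 0.51461.
Standard error of p̂: √(0.249786/1916) = √0.000130369 = 0.011418.
For 90% confidence, z* = 1.645.
Margin = 1.645·0.011418 = 0.01878.
So the interval runs from 0.4958 to 0.5334.

(0.4958, 0.5334)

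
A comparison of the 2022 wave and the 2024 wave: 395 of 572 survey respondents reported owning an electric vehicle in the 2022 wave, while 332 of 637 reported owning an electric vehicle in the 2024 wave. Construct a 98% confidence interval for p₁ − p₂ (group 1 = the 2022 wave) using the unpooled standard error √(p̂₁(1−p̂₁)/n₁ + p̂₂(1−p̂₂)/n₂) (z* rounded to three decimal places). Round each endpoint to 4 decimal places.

(0.1050, 0.2337)

p̂₁ = 395/572 = 0.69056, p̂₂ = 332/637 = 0.52119; p̂₁ − p̂₂ = 0.16937.
SE = √(0.000373579 + 0.000391760) = √0.000765339 = 0.027665.
The 98% critical value is z* = 2.326. Margin of error = 0.06435.
Interval: 0.16937 ± 0.06435 → (0.1050, 0.2337).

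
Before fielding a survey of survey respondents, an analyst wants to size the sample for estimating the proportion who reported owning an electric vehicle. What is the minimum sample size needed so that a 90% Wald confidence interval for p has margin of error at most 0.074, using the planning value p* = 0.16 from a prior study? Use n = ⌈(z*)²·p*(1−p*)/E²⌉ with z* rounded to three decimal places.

For 90% confidence, z* = 1.645.
p*(1−p*) = 0.1344.
Required n before rounding: 2.706025 × 0.1344 / 0.074² = 66.415.
Rounding up, n = 67.

n = 67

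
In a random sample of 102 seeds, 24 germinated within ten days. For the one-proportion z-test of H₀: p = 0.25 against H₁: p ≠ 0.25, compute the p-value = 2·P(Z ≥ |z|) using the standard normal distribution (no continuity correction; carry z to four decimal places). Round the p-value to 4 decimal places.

p-value = 0.7316

p̂ = 24/102 = 0.23529.
SE₀ = √(0.25·0.75/102) = 0.042875.
Test statistic (full precision, shown to 4 dp): z = (24/102 − 0.25)/SE₀ ≈ -0.3430.
From the standard normal, 2·P(Z ≥ |z|) = 0.7316.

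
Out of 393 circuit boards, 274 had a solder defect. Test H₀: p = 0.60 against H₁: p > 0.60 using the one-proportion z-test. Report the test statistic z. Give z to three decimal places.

z = 3.933

The sample proportion is 274/393 = 0.69720.
Under H₀, SE = √(p₀(1−p₀)/n) = √(0.60·0.40/393) = √0.000610687 = 0.024712.
Test statistic: z = 0.09720/0.024712 = 3.933.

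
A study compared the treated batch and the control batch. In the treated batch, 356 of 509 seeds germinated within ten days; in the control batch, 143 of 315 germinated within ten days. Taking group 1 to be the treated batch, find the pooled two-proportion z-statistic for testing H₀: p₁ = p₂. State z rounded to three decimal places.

z = 7.005

Sample proportions: p̂₁ = 356/509 = 0.69941 and p̂₂ = 143/315 = 0.45397.
Pooling: p̂ = 499/824 = 0.60558.
Pooled SE = √[0.2388523·0.00513924] ≈ 0.035036.
z = 0.24544/0.035036 = 7.005.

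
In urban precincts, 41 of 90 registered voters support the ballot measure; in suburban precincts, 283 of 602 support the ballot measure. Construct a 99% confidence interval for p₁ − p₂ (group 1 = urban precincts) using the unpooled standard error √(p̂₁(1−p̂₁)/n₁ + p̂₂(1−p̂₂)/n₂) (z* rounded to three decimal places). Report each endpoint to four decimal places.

p̂₁ = 0.45556, p̂₂ = 0.47010, so the observed difference is -0.01454.
SE = √(0.002755830 + 0.000413797) = √0.003169627 = 0.056299.
z* = 2.576 at the 99% level. Margin of error = 0.14503.
Interval: -0.01454 ± 0.14503 → (-0.1596, 0.1305).

(-0.1596, 0.1305)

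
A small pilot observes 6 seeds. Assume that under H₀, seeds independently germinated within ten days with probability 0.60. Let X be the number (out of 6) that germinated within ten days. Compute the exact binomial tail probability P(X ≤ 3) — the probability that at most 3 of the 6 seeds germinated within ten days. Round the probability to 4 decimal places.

P = 0.4557

X is binomial with n = 6 and p = 0.60.
P(X ≤ 3) = C(6,0)·0.60^0·0.40^6 + C(6,1)·0.60^1·0.40^5 + C(6,2)·0.60^2·0.40^4 + C(6,3)·0.60^3·0.40^3.
= 0.004096 + 0.036864 + 0.138240 + 0.276480 = 0.4557.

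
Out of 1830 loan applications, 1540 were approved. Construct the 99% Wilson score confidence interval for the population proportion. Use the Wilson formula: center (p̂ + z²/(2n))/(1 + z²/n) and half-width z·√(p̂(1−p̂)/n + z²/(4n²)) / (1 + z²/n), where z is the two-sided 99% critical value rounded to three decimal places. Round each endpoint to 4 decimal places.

(0.8183, 0.8623)

Here p̂ = 1540/1830 = 0.84153 and z = 2.576 (z² = 6.635776).
1 + z²/n = 1.003626.
Center = (0.84153 + 0.001813)/1.003626 = 0.84030.
Radicand: p̂(1−p̂)/n + z²/(4n²) = 0.000072873 + 0.000000495 = 0.000073368.
Half-width = z·√(radicand)/denom = 2.576·0.008566/1.003626 = 0.02199.
So the interval runs from 0.8183 to 0.8623.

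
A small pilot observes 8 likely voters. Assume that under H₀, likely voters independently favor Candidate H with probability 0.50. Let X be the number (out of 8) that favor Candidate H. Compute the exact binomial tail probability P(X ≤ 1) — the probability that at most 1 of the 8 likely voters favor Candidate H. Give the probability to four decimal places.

P = 0.0352

X ~ Binomial(n=8, p=0.50).
P(X ≤ 1) = C(8,0)·0.50^0·0.50^8 + C(8,1)·0.50^1·0.50^7.
= 0.003906 + 0.031250 = 0.0352.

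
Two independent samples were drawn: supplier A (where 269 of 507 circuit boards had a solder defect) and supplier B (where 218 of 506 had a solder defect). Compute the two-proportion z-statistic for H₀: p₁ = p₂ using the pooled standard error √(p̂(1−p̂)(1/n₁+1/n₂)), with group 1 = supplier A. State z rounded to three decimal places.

z = 3.177

Sample proportions: p̂₁ = 269/507 = 0.53057 and p̂₂ = 218/506 = 0.43083.
Pooling: p̂ = 487/1013 = 0.48075.
SE = √[p̂(1−p̂)(1/n₁+1/n₂)] = √[0.48075·0.51925·(1/507+1/506)] ≈ 0.031396.
z = (p̂₁ − p̂₂)/SE = (0.53057 − 0.43083)/0.031396 = 0.09974/0.031396 = 3.177.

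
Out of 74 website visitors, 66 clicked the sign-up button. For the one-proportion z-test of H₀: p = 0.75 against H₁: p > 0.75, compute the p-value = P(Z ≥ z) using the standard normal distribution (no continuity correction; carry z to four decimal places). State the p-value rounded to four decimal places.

p-value = 0.0024

The sample proportion is 66/74 = 0.89189.
SE₀ = √(0.75·0.25/74) = 0.050337.
Test statistic (full precision, shown to 4 dp): z = (66/74 − 0.75)/SE₀ ≈ 2.8189.
From the standard normal, P(Z ≥ z) = 0.0024.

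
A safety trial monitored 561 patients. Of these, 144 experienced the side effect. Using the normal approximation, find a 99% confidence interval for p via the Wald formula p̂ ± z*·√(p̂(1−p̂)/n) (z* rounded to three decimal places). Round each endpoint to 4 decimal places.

(0.2092, 0.3042)

p̂ = 144/561 = 0.25668.
Standard error of p̂: √(0.190798/561) = √0.000340103 = 0.018442.
For 99% confidence, z* = 2.576.
Margin = 2.576·0.018442 = 0.04751.
Interval: 0.25668 ± 0.04751 → (0.2092, 0.3042).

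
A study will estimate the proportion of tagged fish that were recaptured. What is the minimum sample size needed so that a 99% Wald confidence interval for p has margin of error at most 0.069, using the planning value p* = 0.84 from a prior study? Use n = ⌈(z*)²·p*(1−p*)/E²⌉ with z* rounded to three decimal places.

The 99% critical value is z* = 2.576.
p*(1−p*) = 0.1344.
Required n before rounding: 6.635776 × 0.1344 / 0.069² = 187.324.
⌈187.324⌉ = 188.

n = 188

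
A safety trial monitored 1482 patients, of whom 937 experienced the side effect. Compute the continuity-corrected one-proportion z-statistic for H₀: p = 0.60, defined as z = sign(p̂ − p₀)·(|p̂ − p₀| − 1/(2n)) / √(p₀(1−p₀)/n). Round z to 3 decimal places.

p̂ = 937/1482 = 0.63225. p̂ − p₀ = 0.032254.
1/(2n) = 0.000337.
Corrected numerator: |0.032254| − 0.000337 = 0.031917.
SE₀ = √(0.60·0.40/1482) = 0.012726.
z = +0.031917/0.012726 = 2.508.

z = 2.508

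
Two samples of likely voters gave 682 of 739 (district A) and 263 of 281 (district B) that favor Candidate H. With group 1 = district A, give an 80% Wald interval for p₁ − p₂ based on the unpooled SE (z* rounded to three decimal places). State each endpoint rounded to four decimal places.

(-0.0356, 0.0095)

p̂₁ = 0.92287, p̂₂ = 0.93594, so the observed difference is -0.01307.
SE = √(0.000096322 + 0.000213358) = √0.000309680 = 0.017598.
The 80% critical value is z* = 1.282. Margin = 1.282·0.017598 = 0.02256.
CI: -0.01307 ± 0.02256 = (-0.0356, 0.0095).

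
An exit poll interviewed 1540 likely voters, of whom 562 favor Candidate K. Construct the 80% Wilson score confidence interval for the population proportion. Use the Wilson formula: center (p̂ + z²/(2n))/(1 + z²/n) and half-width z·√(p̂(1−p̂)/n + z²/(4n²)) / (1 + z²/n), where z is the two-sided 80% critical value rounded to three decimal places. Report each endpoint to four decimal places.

(0.3494, 0.3808)

Here p̂ = 562/1540 = 0.36494 and z = 1.282 (z² = 1.643524).
Denominator 1 + z²/n = 1 + 1.643524/1540 = 1.001067.
Center = (0.36494 + 0.000534)/1.001067 = 0.36508.
Radicand: p̂(1−p̂)/n + z²/(4n²) = 0.000150492 + 0.000000173 = 0.000150665.
Half-width = 1.282·√0.000150665/1.001067 = 0.01572.
Interval: 0.36508 ± 0.01572 → (0.3494, 0.3808).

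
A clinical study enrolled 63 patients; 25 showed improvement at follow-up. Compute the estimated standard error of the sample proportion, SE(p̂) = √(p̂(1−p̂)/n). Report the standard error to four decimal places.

SE = 0.0616

With x = 25 successes in n = 63, p̂ = 0.39683.
p̂(1−p̂) = 0.239356.
Dividing by n and taking the root: √0.003799302 = 0.0616.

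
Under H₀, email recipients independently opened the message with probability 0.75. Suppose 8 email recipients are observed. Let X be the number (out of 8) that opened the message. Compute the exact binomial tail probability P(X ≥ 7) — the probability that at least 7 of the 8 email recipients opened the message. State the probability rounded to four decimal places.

X is binomial with n = 8 and p = 0.75.
P(X ≥ 7) = C(8,7)·0.75^7·0.25^1 + C(8,8)·0.75^8·0.25^0.
= 0.266968 + 0.100113 = 0.3671.

P = 0.3671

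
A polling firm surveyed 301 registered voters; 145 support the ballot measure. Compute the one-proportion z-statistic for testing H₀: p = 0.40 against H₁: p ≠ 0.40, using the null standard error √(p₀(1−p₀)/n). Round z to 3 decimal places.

With x = 145 successes in n = 301, p̂ = 0.48173.
Under H₀, SE = √(p₀(1−p₀)/n) = √(0.40·0.60/301) = √0.000797342 = 0.028237.
z = (p̂ − p₀)/SE = (0.48173 − 0.40)/0.028237 = 2.894.

z = 2.894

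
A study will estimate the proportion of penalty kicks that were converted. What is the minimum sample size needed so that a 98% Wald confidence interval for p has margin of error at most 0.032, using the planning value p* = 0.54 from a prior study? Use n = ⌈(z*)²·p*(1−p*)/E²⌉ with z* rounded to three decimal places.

n = 1313

z* = 2.326 at the 98% level.
p*(1−p*) = 0.2484.
(z*)²·p*(1−p*)/E² = 5.410276·0.2484/0.001024 = 1312.415.
⌈1312.415⌉ = 1313.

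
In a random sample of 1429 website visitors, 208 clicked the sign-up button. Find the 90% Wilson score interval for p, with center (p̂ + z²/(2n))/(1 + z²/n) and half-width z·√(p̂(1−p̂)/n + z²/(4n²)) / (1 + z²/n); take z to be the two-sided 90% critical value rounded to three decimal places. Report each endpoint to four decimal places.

p̂ = 208/1429 = 0.14556; z = 1.645, so z² = 2.706025.
1 + z²/n = 1.001894.
Adjusted center: (0.14556 + z²/(2n))/1.001894 = 0.14623.
Radicand: p̂(1−p̂)/n + z²/(4n²) = 0.000087033 + 0.000000331 = 0.000087364.
Half-width = 1.645·√0.000087364/1.001894 = 0.01535.
CI: 0.14623 ± 0.01535 = (0.1309, 0.1616).

(0.1309, 0.1616)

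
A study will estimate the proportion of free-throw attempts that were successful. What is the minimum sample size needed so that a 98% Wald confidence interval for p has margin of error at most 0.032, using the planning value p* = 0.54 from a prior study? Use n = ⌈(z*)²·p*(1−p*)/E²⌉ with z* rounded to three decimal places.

n = 1313

The 98% critical value is z* = 2.326.
p*(1−p*) = 0.54·0.46 = 0.2484.
(z*)²·p*(1−p*)/E² = 5.410276·0.2484/0.001024 = 1312.415.
Rounding up, n = 1313.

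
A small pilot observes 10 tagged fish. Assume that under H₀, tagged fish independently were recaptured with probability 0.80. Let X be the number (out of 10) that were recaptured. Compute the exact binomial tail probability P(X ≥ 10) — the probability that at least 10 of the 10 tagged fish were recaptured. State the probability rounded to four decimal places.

P = 0.1074

X is binomial with n = 10 and p = 0.80.
P(X ≥ 10) = C(10,10)·0.80^10·0.20^0.
= 0.107374 = 0.1074.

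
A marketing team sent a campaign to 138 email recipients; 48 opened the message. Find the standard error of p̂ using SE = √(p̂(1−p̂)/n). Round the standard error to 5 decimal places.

Sample proportion p̂ = 48/138 = 0.34783.
p̂(1−p̂) = 0.34783·0.65217 = 0.226844.
SE = √(0.226844/138) = 0.04054.

SE = 0.04054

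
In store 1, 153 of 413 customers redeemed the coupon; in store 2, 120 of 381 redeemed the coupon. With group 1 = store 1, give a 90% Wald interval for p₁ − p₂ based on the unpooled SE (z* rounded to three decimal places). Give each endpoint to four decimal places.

p̂₁ = 0.37046, p̂₂ = 0.31496, so the observed difference is 0.05550.
SE = √(0.000564696 + 0.000566300) = √0.001130996 = 0.033630.
The 90% critical value is z* = 1.645. Margin of error = 0.05532.
CI: 0.05550 ± 0.05532 = (0.0002, 0.1108).

(0.0002, 0.1108)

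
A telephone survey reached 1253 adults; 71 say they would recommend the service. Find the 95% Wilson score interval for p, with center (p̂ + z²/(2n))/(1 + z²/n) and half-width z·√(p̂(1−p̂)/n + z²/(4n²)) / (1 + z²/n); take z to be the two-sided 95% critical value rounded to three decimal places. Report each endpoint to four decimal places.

(0.0452, 0.0709)

p̂ = 71/1253 = 0.05666; z = 1.960, so z² = 3.841600.
1 + z²/n = 1.003066.
Adjusted center: (0.05666 + z²/(2n))/1.003066 = 0.05802.
Radicand: p̂(1−p̂)/n + z²/(4n²) = 0.000042660 + 0.000000612 = 0.000043272.
Half-width = z·√(radicand)/denom = 1.960·0.006578/1.003066 = 0.01285.
So the interval runs from 0.0452 to 0.0709.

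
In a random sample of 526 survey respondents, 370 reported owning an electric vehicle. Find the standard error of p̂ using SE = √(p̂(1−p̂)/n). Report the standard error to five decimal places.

SE = 0.01992

p̂ = 370/526 = 0.70342.
p̂(1−p̂) = 0.208620.
SE = √(0.208620/526) = 0.01992.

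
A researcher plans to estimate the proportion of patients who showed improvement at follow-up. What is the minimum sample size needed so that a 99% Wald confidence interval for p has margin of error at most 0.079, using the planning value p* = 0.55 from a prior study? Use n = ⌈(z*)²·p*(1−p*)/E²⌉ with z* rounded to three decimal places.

z* = 2.576 at the 99% level.
p*(1−p*) = 0.2475.
Required n before rounding: 6.635776 × 0.2475 / 0.079² = 263.156.
Rounding up, n = 264.

n = 264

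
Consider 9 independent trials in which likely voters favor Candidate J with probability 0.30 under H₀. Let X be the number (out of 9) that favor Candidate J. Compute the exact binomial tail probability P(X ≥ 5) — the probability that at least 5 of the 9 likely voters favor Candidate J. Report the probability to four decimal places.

X is binomial with n = 9 and p = 0.30.
P(X ≥ 5) = Σ_{j=5}^{9} C(9,j)·0.30^j·0.70^{9−j}.
= 0.073514 + 0.021004 + 0.003858 + 0.000413 + 0.000020 = 0.0988.

P = 0.0988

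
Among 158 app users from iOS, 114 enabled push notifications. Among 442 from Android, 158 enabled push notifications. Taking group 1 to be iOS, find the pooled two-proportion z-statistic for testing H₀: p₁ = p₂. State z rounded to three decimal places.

Sample proportions: p̂₁ = 114/158 = 0.72152 and p̂₂ = 158/442 = 0.35747.
Pooling: p̂ = 272/600 = 0.45333.
SE = √[p̂(1−p̂)(1/n₁+1/n₂)] = √[0.45333·0.54667·(1/158+1/442)] ≈ 0.046143.
z = (p̂₁ − p̂₂)/SE = (0.72152 − 0.35747)/0.046143 = 0.36405/0.046143 = 7.890.

z = 7.890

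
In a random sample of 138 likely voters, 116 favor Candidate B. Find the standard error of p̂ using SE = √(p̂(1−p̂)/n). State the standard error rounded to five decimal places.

The sample proportion is 116/138 = 0.84058.
p̂(1−p̂) = 0.84058·0.15942 = 0.134005.
SE = √(0.134005/138) = √0.000971051 = 0.03116.

SE = 0.03116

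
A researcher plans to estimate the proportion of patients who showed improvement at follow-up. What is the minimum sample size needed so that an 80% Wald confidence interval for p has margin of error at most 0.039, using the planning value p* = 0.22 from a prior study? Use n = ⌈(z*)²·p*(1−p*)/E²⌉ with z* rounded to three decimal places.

The 80% critical value is z* = 1.282.
p*(1−p*) = 0.22·0.78 = 0.1716.
Required n before rounding: 1.643524 × 0.1716 / 0.039² = 185.423.
Rounding up, n = 186.

n = 186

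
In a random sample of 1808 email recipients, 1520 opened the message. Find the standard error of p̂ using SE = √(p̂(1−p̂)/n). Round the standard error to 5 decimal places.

SE = 0.00861

The sample proportion is 1520/1808 = 0.84071.
p̂(1−p̂) = 0.84071·0.15929 = 0.133917.
SE = √(0.133917/1808) = √0.000074069 = 0.00861.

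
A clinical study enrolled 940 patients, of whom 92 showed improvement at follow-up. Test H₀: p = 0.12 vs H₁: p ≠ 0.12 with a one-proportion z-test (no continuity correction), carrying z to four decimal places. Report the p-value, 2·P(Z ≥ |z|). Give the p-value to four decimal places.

p-value = 0.0368

p̂ = 92/940 = 0.09787.
SE₀ = √(0.12·0.88/940) = 0.010599.
z = (p̂ − p₀)/SE = (92/940 − 0.12)/0.010599 ≈ -2.0877.
From the standard normal, 2·P(Z ≥ |z|) = 0.0368.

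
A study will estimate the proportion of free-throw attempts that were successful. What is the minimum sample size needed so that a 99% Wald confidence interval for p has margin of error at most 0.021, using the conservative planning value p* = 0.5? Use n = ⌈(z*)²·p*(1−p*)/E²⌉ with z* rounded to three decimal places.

For 99% confidence, z* = 2.576.
p*(1−p*) = 0.2500.
(z*)²·p*(1−p*)/E² = 6.635776·0.2500/0.000441 = 3761.778.
⌈3761.778⌉ = 3762.

n = 3762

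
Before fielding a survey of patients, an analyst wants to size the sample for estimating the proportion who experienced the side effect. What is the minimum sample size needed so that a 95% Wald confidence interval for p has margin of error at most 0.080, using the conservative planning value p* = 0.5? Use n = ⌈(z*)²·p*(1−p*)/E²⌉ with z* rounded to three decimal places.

The 95% critical value is z* = 1.960.
p*(1−p*) = 0.2500.
(z*)²·p*(1−p*)/E² = 3.841600·0.2500/0.006400 = 150.062.
Rounding up, n = 151.

n = 151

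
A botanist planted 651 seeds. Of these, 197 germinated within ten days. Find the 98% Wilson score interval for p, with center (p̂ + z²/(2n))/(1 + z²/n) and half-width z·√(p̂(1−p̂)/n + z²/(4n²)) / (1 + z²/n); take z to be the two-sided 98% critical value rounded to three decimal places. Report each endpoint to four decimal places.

p̂ = 197/651 = 0.30261; z = 2.326, so z² = 5.410276.
Denominator 1 + z²/n = 1 + 5.410276/651 = 1.008311.
Adjusted center: (0.30261 + z²/(2n))/1.008311 = 0.30424.
Radicand: p̂(1−p̂)/n + z²/(4n²) = 0.000324175 + 0.000003192 = 0.000327367.
Half-width = z·√(radicand)/denom = 2.326·0.018093/1.008311 = 0.04174.
Interval: 0.30424 ± 0.04174 → (0.2625, 0.3460).

(0.2625, 0.3460)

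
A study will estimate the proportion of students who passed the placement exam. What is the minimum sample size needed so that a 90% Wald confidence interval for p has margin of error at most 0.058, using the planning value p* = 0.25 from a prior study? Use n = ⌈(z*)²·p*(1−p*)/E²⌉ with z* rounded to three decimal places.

n = 151

For 90% confidence, z* = 1.645.
p*(1−p*) = 0.25·0.75 = 0.1875.
(z*)²·p*(1−p*)/E² = 2.706025·0.1875/0.003364 = 150.826.
Rounding up, n = 151.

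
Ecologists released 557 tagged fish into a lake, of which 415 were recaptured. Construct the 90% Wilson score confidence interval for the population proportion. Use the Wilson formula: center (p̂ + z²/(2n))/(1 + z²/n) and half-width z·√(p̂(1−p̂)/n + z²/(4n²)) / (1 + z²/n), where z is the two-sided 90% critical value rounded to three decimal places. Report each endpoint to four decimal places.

(0.7136, 0.7742)

Here p̂ = 415/557 = 0.74506 and z = 1.645 (z² = 2.706025).
Denominator 1 + z²/n = 1 + 2.706025/557 = 1.004858.
Adjusted center: (0.74506 + z²/(2n))/1.004858 = 0.74388.
Radicand: p̂(1−p̂)/n + z²/(4n²) = 0.000341013 + 0.000002181 = 0.000343194.
Half-width = 1.645·√0.000343194/1.004858 = 0.03033.
So the interval runs from 0.7136 to 0.7742.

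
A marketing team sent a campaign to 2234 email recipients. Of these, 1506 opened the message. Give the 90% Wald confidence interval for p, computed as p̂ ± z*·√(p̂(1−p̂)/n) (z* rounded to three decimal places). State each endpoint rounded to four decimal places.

The sample proportion is 1506/2234 = 0.67413.
Standard error of p̂: √(0.219680/2234) = √0.000098335 = 0.009916.
The 90% critical value is z* = 1.645.
Margin of error: 1.645 × 0.009916 = 0.01631.
So the interval runs from 0.6578 to 0.6904.

(0.6578, 0.6904)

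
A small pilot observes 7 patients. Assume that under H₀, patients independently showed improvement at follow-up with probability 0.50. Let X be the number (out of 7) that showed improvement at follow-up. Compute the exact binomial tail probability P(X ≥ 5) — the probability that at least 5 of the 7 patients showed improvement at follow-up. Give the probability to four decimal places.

X is binomial with n = 7 and p = 0.50.
P(X ≥ 5) = C(7,5)·0.50^5·0.50^2 + C(7,6)·0.50^6·0.50^1 + C(7,7)·0.50^7·0.50^0.
= 0.164062 + 0.054688 + 0.007812 = 0.2266.

P = 0.2266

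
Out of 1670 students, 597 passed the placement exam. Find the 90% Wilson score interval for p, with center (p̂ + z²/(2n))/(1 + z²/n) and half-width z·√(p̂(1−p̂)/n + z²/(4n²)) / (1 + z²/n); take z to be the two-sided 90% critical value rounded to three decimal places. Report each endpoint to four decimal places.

(0.3384, 0.3770)

p̂ = 597/1670 = 0.35749; z = 1.645, so z² = 2.706025.
Denominator 1 + z²/n = 1 + 2.706025/1670 = 1.001620.
Center = (0.35749 + 0.000810)/1.001620 = 0.35772.
Radicand: p̂(1−p̂)/n + z²/(4n²) = 0.000137539 + 0.000000243 = 0.000137782.
Half-width = 1.645·√0.000137782/1.001620 = 0.01928.
Interval: 0.35772 ± 0.01928 → (0.3384, 0.3770).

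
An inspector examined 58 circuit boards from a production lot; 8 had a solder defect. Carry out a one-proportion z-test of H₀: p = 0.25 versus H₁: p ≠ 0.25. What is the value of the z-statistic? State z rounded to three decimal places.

Sample proportion p̂ = 8/58 = 0.13793.
Null standard error: √(0.25·0.75/58) = √0.003232759 = 0.056857.
Test statistic: z = -0.11207/0.056857 = -1.971.

z = -1.971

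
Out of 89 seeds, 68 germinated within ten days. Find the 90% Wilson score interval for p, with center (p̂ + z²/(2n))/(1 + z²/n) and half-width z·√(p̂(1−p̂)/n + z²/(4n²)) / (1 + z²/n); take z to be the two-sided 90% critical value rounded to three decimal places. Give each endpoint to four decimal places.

Here p̂ = 68/89 = 0.76404 and z = 1.645 (z² = 2.706025).
1 + z²/n = 1.030405.
Center = (0.76404 + 0.015202)/1.030405 = 0.75625.
Radicand: p̂(1−p̂)/n + z²/(4n²) = 0.002025621 + 0.000085407 = 0.002111028.
Half-width = 1.645·√0.002111028/1.030405 = 0.07335.
So the interval runs from 0.6829 to 0.8296.

(0.6829, 0.8296)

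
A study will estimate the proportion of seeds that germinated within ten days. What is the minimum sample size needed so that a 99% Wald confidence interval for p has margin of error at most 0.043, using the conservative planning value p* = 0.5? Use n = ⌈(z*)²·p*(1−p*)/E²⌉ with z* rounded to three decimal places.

z* = 2.576 at the 99% level.
p*(1−p*) = 0.2500.
(z*)²·p*(1−p*)/E² = 6.635776·0.2500/0.001849 = 897.211.
Rounding up, n = 898.

n = 898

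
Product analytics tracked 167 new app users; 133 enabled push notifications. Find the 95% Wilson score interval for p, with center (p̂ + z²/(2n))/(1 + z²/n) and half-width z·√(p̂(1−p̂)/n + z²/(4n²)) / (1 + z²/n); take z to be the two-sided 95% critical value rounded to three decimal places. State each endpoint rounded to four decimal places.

Here p̂ = 133/167 = 0.79641 and z = 1.960 (z² = 3.841600).
1 + z²/n = 1.023004.
Center = (0.79641 + 0.011502)/1.023004 = 0.78974.
Radicand: p̂(1−p̂)/n + z²/(4n²) = 0.000970915 + 0.000034437 = 0.001005352.
Half-width = z·√(radicand)/denom = 1.960·0.031707/1.023004 = 0.06075.
CI: 0.78974 ± 0.06075 = (0.7290, 0.8505).

(0.7290, 0.8505)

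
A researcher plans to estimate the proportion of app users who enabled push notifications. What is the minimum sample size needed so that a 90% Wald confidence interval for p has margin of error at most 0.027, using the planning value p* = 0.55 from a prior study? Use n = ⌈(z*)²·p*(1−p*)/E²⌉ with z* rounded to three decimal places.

The 90% critical value is z* = 1.645.
p*(1−p*) = 0.55·0.45 = 0.2475.
(z*)²·p*(1−p*)/E² = 2.706025·0.2475/0.000729 = 918.712.
Rounding up, n = 919.

n = 919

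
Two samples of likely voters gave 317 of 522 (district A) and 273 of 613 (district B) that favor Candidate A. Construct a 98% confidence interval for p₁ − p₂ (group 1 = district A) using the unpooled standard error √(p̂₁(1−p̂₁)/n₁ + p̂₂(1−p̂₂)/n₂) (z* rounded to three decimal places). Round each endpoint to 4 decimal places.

p̂₁ = 0.60728, p̂₂ = 0.44535, so the observed difference is 0.16193.
Unpooled SE = √(p̂₁(1−p̂₁)/n₁ + p̂₂(1−p̂₂)/n₂) = √(0.000456879 + 0.000402958) = 0.029323.
z* = 2.326 at the 98% level. Margin of error = 0.06821.
So the interval runs from 0.0937 to 0.2301.

(0.0937, 0.2301)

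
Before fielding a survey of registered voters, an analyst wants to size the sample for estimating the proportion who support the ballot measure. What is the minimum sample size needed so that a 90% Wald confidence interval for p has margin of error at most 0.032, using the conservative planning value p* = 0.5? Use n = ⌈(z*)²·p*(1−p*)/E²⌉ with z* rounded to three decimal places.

n = 661

z* = 1.645 at the 90% level.
p*(1−p*) = 0.2500.
(z*)²·p*(1−p*)/E² = 2.706025·0.2500/0.001024 = 660.651.
⌈660.651⌉ = 661.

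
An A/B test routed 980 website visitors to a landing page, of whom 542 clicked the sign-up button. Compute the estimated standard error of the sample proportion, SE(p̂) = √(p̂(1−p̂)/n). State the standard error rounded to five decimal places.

SE = 0.01588

Sample proportion p̂ = 542/980 = 0.55306.
p̂(1−p̂) = 0.247185.
SE = √(0.247185/980) = √0.000252230 = 0.01588.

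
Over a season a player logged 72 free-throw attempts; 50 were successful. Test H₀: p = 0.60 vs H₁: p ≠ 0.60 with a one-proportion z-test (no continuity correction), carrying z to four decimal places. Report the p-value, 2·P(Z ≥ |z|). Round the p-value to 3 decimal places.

With x = 50 successes in n = 72, p̂ = 0.69444.
SE₀ = √(0.60·0.40/72) = 0.057735.
Test statistic (full precision, shown to 4 dp): z = (50/72 − 0.60)/SE₀ ≈ 1.6358.
From the standard normal, 2·P(Z ≥ |z|) = 0.102.

p-value = 0.102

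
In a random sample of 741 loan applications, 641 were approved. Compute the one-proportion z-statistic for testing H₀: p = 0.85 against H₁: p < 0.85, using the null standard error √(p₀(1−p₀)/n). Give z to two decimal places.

z = 1.15

Sample proportion p̂ = 641/741 = 0.86505.
Under H₀, SE = √(p₀(1−p₀)/n) = √(0.85·0.15/741) = √0.000172065 = 0.013117.
Test statistic: z = 0.01505/0.013117 = 1.15.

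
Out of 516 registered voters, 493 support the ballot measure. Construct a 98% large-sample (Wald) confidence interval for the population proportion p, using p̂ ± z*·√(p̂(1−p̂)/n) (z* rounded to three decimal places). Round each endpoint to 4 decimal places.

Sample proportion p̂ = 493/516 = 0.95543.
SE = √(p̂(1−p̂)/n) = √(0.042587/516) = 0.009085.
For 98% confidence, z* = 2.326.
Margin = 2.326·0.009085 = 0.02113.
So the interval runs from 0.9343 to 0.9766.

(0.9343, 0.9766)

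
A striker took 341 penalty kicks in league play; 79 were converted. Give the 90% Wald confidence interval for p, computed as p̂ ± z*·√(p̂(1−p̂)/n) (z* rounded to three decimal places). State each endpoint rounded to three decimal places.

(0.194, 0.269)

The sample proportion is 79/341 = 0.23167.
SE = √(p̂(1−p̂)/n) = √(0.178000/341) = 0.022847.
For 90% confidence, z* = 1.645.
Margin of error: 1.645 × 0.022847 = 0.03758.
CI: 0.23167 ± 0.03758 = (0.194, 0.269).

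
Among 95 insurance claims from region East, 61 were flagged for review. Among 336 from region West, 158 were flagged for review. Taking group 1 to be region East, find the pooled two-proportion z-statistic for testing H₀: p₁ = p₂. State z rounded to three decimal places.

z = 2.959

Sample proportions: p̂₁ = 61/95 = 0.64211 and p̂₂ = 158/336 = 0.47024.
Pooling: p̂ = 219/431 = 0.50812.
Pooled SE = √[0.2499341·0.01350251] ≈ 0.058092.
z = (p̂₁ − p̂₂)/SE = (0.64211 − 0.47024)/0.058092 = 0.17187/0.058092 = 2.959.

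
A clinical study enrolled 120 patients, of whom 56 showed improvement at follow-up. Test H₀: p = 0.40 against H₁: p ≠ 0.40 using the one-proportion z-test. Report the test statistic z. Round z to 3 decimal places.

p̂ = 56/120 = 0.46667.
Null standard error: √(0.40·0.60/120) = √0.002000000 = 0.044721.
Test statistic: z = 0.06667/0.044721 = 1.491.

z = 1.491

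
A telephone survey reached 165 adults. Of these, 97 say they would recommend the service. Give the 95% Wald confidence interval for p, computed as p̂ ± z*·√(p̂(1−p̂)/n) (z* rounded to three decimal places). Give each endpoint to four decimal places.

(0.5128, 0.6630)

The sample proportion is 97/165 = 0.58788.
Standard error of p̂: √(0.242277/165) = √0.001468347 = 0.038319.
z* = 1.960 at the 95% level.
Margin of error: 1.960 × 0.038319 = 0.07511.
Interval: 0.58788 ± 0.07511 → (0.5128, 0.6630).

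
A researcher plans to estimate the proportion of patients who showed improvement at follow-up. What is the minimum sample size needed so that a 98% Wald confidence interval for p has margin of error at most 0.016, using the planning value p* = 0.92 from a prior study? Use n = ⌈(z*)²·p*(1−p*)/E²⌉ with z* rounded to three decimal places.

n = 1556

z* = 2.326 at the 98% level.
p*(1−p*) = 0.0736.
(z*)²·p*(1−p*)/E² = 5.410276·0.0736/0.000256 = 1555.454.
Rounding up, n = 1556.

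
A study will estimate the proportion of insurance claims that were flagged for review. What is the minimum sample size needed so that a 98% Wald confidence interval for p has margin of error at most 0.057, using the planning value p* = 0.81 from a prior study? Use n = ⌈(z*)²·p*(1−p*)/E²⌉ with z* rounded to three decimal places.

n = 257

The 98% critical value is z* = 2.326.
p*(1−p*) = 0.1539.
(z*)²·p*(1−p*)/E² = 5.410276·0.1539/0.003249 = 256.276.
⌈256.276⌉ = 257.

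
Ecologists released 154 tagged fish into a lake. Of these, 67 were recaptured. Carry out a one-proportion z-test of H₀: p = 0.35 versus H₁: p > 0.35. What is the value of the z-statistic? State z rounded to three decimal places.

Sample proportion p̂ = 67/154 = 0.43506.
Under H₀, SE = √(p₀(1−p₀)/n) = √(0.35·0.65/154) = √0.001477273 = 0.038435.
z = (p̂ − p₀)/SE = (0.43506 − 0.35)/0.038435 = 2.213.

z = 2.213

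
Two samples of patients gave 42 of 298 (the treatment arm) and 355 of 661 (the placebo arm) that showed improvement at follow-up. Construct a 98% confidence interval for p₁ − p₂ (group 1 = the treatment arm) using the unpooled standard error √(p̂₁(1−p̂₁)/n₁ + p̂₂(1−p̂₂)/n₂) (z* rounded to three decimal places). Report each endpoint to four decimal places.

(-0.4612, -0.3311)

p̂₁ = 0.14094, p̂₂ = 0.53707, so the observed difference is -0.39613.
Unpooled SE = √(p̂₁(1−p̂₁)/n₁ + p̂₂(1−p̂₂)/n₂) = √(0.000406294 + 0.000376136) = 0.027972.
The 98% critical value is z* = 2.326. Margin = 2.326·0.027972 = 0.06506.
So the interval runs from -0.4612 to -0.3311.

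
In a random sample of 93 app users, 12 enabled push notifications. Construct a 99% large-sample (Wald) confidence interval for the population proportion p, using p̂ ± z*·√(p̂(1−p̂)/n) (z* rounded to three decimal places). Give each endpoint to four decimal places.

With x = 12 successes in n = 93, p̂ = 0.12903.
SE = √(p̂(1−p̂)/n) = √(0.112383/93) = 0.034762.
The 99% critical value is z* = 2.576.
Margin = 2.576·0.034762 = 0.08955.
Interval: 0.12903 ± 0.08955 → (0.0395, 0.2186).

(0.0395, 0.2186)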